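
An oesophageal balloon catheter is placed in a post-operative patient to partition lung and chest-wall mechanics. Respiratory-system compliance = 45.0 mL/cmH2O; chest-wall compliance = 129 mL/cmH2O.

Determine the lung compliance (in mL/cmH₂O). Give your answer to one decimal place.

69.1

1/CL = 1/Crs − 1/Ccw.
1/CL = 1/45.0 − 1/129 = 0.01447.
CL = 69.109 mL/cmH2O.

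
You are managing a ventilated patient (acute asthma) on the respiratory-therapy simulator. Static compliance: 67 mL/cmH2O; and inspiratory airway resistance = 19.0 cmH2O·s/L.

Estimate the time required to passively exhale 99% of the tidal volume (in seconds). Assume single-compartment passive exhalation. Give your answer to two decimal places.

5.86

τ = R × C = 19.0 × 67 mL/cmH2O = 19.0 × 0.067 L/cmH2O = 1.273 s.
Exhaled fraction f = 1 − e^(−t/τ) → t = −τ·ln(1 − f) = −1.273·ln(0.01) = 5.862 s.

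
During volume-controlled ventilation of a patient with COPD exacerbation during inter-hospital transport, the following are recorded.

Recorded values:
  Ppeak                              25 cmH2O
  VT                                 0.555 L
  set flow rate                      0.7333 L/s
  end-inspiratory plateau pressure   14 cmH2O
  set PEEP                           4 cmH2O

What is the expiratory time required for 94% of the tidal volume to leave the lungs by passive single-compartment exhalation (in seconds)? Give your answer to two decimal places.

R = (PIP − Pplat)/V̇ = (25 − 14) / 0.7333 = 11.0/0.7333 = 15.001 cmH2O·s/L.
C = Vt/(Pplat − PEEP) = 555.0 / (14 − 4) = 555.0/10.0 = 55.5 mL/cmH2O.
τ = R × C = 15.001 × 0.0555 L/cmH2O = 0.8326 s.
t = −τ·ln(1 − 0.94) = −0.8326·ln(0.06) = 2.342 s.

2.34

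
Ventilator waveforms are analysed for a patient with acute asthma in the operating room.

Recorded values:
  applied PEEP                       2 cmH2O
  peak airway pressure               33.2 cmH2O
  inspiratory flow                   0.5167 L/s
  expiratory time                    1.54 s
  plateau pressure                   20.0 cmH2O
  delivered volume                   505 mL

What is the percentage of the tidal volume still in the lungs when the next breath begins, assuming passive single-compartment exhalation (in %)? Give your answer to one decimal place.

11.7

R = (PIP − Pplat)/V̇ = (33.2 − 20.0) / 0.5167 = 13.2/0.5167 = 25.547 cmH2O·s/L.
C = Vt/(Pplat − PEEP) = 505.0 / (20.0 − 2) = 505.0/18.0 = 28.056 mL/cmH2O.
τ = R × C = 25.547 × 0.02806 L/cmH2O = 0.7168 s.
Fraction remaining at end-expiration = e^(−Te/τ) = e^(−1.54/0.7168) = 0.1167 → 11.67%.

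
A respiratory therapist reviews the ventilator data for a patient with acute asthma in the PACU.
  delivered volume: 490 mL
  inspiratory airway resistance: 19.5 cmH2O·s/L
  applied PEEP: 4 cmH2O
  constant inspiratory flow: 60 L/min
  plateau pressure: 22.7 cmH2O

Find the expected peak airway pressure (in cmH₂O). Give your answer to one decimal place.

Flow: 60 L/min ÷ 60 = 1 L/s.
PIP = Pplat + Raw × flow = 22.7 + 19.5 × 1 = 22.7 + 19.5 = 42.2 cmH2O.

42.2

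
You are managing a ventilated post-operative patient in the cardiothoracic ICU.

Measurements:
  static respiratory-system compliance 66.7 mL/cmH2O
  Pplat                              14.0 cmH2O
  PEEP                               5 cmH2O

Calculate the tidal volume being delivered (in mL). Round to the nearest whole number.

Vt = Cstat × (Pplat − PEEP) = 66.7 × (14.0 − 5) = 66.7 × 9.0 = 600.3 mL.

600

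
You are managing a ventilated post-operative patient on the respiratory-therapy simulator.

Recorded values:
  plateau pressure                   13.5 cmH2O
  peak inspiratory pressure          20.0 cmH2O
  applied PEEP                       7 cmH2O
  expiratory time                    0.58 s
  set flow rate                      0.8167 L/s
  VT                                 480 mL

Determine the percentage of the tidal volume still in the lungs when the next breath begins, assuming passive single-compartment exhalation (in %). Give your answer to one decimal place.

37.3

R = (PIP − Pplat)/V̇ = (20.0 − 13.5) / 0.8167 = 6.5/0.8167 = 7.959 cmH2O·s/L.
C = Vt/(Pplat − PEEP) = 480.0 / (13.5 − 7) = 480.0/6.5 = 73.846 mL/cmH2O.
τ = R × C = 7.959 × 0.07385 L/cmH2O = 0.5878 s.
Fraction remaining at end-expiration = e^(−Te/τ) = e^(−0.58/0.5878) = 0.3728 → 37.28%.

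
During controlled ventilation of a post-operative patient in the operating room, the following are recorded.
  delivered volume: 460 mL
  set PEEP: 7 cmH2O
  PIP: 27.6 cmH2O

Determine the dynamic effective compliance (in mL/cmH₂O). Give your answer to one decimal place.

Dynamic compliance = Vt / (PIP − PEEP) = 460 / (27.6 − 7) = 460 / 20.6 = 22.33 mL/cmH2O.

22.3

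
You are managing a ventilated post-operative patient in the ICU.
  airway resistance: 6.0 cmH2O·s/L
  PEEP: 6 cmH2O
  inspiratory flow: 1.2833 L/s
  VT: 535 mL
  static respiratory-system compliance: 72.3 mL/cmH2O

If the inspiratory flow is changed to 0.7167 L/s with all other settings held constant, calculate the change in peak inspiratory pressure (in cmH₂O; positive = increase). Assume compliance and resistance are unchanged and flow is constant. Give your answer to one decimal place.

-3.4

PIP = Vt/C + R·V̇ + PEEP (constant-flow equation of motion).
Only the resistive term changes: ΔPIP = R × ΔV̇ = 6.0 × (0.7167 − 1.2833) = 6.0 × -0.5666 = -3.4 cmH2O.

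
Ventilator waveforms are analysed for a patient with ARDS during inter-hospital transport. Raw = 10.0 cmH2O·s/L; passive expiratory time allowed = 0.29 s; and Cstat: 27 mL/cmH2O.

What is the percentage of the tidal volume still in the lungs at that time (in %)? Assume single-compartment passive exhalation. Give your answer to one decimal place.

τ = R × C = 10.0 × 27 mL/cmH2O = 10.0 × 0.027 L/cmH2O = 0.27 s.
Passive exhalation: V(t)/V₀ = e^(−t/τ) = e^(−0.29/0.27) = 0.3416.
Fraction remaining = 0.3416 → 34.16%.

34.2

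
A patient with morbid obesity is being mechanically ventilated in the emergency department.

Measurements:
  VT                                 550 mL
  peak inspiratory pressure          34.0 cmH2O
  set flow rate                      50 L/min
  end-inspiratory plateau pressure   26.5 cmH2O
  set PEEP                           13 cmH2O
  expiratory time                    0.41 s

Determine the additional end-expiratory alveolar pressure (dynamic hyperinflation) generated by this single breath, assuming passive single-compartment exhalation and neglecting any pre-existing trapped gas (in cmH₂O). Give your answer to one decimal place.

Flow: 50 L/min ÷ 60 = 0.8333 L/s.
R = (PIP − Pplat)/V̇ = (34.0 − 26.5) / 0.8333 = 7.5/0.8333 = 9.0 cmH2O·s/L.
C = Vt/(Pplat − PEEP) = 550.0 / (26.5 − 13) = 550.0/13.5 = 40.741 mL/cmH2O.
τ = R × C = 9.0 × 0.04074 L/cmH2O = 0.3667 s.
Fraction remaining = e^(−Te/τ) = e^(−0.41/0.3667) = 0.3269; trapped volume = 550.0 × 0.3269 = 179.8 mL.
Additional alveolar pressure from trapping ≈ V_trapped / C = 179.8 / 40.741 = 4.413 cmH2O.

4.4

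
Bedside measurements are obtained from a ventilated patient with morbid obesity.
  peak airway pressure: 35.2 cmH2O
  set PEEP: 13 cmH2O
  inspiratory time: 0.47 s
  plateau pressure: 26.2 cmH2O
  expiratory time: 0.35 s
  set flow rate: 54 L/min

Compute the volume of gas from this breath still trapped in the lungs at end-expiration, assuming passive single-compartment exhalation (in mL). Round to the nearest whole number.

142

Flow: 54 L/min ÷ 60 = 0.9 L/s.
Vt = flow × Ti = 0.9 L/s × 0.47 s × 1000 mL/L = 423.0 mL.
R = (PIP − Pplat)/V̇ = (35.2 − 26.2) / 0.9 = 9.0/0.9 = 10.0 cmH2O·s/L.
C = Vt/(Pplat − PEEP) = 423.0 / (26.2 − 13) = 423.0/13.2 = 32.045 mL/cmH2O.
τ = R × C = 10.0 × 0.03205 L/cmH2O = 0.3205 s.
Fraction remaining = e^(−Te/τ) = e^(−0.35/0.3205) = 0.3355.
Trapped volume = 423.0 × 0.3355 = 141.92 mL.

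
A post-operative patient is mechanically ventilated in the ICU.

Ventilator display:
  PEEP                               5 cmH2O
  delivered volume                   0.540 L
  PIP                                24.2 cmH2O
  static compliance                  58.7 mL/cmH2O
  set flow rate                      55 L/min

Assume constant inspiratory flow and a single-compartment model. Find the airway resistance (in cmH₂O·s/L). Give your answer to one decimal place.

Flow: 55 L/min ÷ 60 = 0.9167 L/s.
Equation of motion (constant flow): PIP = Vt/C + R·V̇ + PEEP.
R·V̇ = PIP − Vt/C − PEEP = 24.2 − 540/58.7 − 5 = 24.2 − 9.199 − 5 = 10.001 cmH2O.
R = 10.001 / 0.9167 = 10.91 cmH2O·s/L.

10.9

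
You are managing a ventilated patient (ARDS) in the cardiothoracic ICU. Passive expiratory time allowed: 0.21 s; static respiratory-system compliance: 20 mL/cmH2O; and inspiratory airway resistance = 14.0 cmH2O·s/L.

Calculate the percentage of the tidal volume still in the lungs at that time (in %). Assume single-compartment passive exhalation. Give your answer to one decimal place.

47.2

τ = R × C = 14.0 × 20 mL/cmH2O = 14.0 × 0.020 L/cmH2O = 0.28 s.
Passive exhalation: V(t)/V₀ = e^(−t/τ) = e^(−0.21/0.28) = 0.4724.
Fraction remaining = 0.4724 → 47.24%.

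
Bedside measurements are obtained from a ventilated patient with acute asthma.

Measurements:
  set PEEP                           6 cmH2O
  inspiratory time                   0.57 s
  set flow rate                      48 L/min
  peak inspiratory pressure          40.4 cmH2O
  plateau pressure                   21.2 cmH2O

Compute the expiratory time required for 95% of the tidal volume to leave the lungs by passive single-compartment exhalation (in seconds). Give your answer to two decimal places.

Flow: 48 L/min ÷ 60 = 0.8 L/s.
Vt = flow × Ti = 0.8 L/s × 0.57 s × 1000 mL/L = 456.0 mL.
R = (PIP − Pplat)/V̇ = (40.4 − 21.2) / 0.8 = 19.2/0.8 = 24.0 cmH2O·s/L.
C = Vt/(Pplat − PEEP) = 456.0 / (21.2 − 6) = 456.0/15.2 = 30.0 mL/cmH2O.
τ = R × C = 24.0 × 0.03 L/cmH2O = 0.72 s.
t = −τ·ln(1 − 0.95) = −0.72·ln(0.05) = 2.157 s.

2.16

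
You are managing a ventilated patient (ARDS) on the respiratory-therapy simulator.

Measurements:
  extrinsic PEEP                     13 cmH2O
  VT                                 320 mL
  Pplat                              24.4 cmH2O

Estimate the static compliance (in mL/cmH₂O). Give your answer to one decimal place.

Cstat = Vt / (Pplat − PEEP) = 320 / (24.4 − 13) = 320 / 11.4 = 28.07 mL/cmH2O.

28.1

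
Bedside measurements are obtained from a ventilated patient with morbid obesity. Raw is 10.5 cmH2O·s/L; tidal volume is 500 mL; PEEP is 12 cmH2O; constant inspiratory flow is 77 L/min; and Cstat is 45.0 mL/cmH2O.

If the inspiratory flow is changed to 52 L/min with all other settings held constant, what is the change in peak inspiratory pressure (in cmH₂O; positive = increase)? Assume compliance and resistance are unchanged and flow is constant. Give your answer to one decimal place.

-4.4

Flow: 77 L/min ÷ 60 = 1.2833 L/s.
New flow: 52 L/min ÷ 60 = 0.8667 L/s.
PIP = Vt/C + R·V̇ + PEEP (constant-flow equation of motion).
Only the resistive term changes: ΔPIP = R × ΔV̇ = 10.5 × (0.8667 − 1.2833) = 10.5 × -0.4166 = -4.374 cmH2O.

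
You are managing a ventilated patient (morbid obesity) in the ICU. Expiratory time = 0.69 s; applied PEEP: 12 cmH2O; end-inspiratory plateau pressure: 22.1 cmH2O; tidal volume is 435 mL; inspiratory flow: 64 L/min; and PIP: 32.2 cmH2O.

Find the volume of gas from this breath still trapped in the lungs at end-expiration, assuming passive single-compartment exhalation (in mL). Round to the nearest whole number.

80

Flow: 64 L/min ÷ 60 = 1.0667 L/s.
R = (PIP − Pplat)/V̇ = (32.2 − 22.1) / 1.0667 = 10.1/1.0667 = 9.468 cmH2O·s/L.
C = Vt/(Pplat − PEEP) = 435.0 / (22.1 − 12) = 435.0/10.1 = 43.069 mL/cmH2O.
τ = R × C = 9.468 × 0.04307 L/cmH2O = 0.4078 s.
Fraction remaining = e^(−Te/τ) = e^(−0.69/0.4078) = 0.1841.
Trapped volume = 435.0 × 0.1841 = 80.084 mL.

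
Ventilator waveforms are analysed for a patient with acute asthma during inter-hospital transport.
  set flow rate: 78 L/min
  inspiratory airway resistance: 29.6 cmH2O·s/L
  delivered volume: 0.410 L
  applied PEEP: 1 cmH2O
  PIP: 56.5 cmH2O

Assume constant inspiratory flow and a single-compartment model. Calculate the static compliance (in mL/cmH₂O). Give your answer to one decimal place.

24.1

Flow: 78 L/min ÷ 60 = 1.3 L/s.
Equation of motion (constant flow): PIP = Vt/C + R·V̇ + PEEP.
Vt/C = PIP − R·V̇ − PEEP = 56.5 − 29.6×1.3 − 1 = 56.5 − 38.48 − 1 = 17.02 cmH2O.
C = Vt / 17.02 = 410 / 17.02 = 24.089 mL/cmH2O.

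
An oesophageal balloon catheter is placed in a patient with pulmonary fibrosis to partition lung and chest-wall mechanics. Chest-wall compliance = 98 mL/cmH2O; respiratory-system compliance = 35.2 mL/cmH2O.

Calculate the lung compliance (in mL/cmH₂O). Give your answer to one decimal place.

54.9

1/CL = 1/Crs − 1/Ccw.
1/CL = 1/35.2 − 1/98 = 0.01821.
CL = 54.915 mL/cmH2O.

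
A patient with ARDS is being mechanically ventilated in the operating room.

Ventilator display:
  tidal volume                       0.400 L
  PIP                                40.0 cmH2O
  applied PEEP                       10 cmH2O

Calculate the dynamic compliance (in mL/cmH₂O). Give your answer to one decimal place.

Dynamic compliance = Vt / (PIP − PEEP) = 400 / (40.0 − 10) = 400 / 30.0 = 13.333 mL/cmH2O.

13.3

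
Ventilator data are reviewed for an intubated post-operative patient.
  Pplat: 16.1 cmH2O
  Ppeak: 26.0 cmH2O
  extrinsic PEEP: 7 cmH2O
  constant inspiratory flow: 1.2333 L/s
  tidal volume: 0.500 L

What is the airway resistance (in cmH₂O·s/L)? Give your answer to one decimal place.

Raw = (PIP − Pplat) / flow = (26.0 − 16.1) / 1.2333 = 9.9 / 1.2333 = 8.027 cmH2O·s/L.

8.0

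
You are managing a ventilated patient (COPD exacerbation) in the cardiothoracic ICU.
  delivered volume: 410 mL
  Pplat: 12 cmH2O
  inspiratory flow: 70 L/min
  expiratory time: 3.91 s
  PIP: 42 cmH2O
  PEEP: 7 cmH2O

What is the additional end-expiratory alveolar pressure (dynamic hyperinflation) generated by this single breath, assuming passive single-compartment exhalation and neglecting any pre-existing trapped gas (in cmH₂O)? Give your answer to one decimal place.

0.8

Flow: 70 L/min ÷ 60 = 1.1667 L/s.
R = (PIP − Pplat)/V̇ = (42 − 12) / 1.1667 = 30.0/1.1667 = 25.714 cmH2O·s/L.
C = Vt/(Pplat − PEEP) = 410.0 / (12 − 7) = 410.0/5.0 = 82.0 mL/cmH2O.
τ = R × C = 25.714 × 0.082 L/cmH2O = 2.109 s.
Fraction remaining = e^(−Te/τ) = e^(−3.91/2.109) = 0.1566; trapped volume = 410.0 × 0.1566 = 64.206 mL.
Additional alveolar pressure from trapping ≈ V_trapped / C = 64.206 / 82.0 = 0.783 cmH2O.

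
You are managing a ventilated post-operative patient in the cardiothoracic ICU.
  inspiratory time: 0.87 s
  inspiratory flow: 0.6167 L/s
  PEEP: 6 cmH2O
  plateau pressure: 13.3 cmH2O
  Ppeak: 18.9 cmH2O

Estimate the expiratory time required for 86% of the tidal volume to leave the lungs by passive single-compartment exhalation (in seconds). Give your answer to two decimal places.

Vt = flow × Ti = 0.6167 L/s × 0.87 s × 1000 mL/L = 536.53 mL.
R = (PIP − Pplat)/V̇ = (18.9 − 13.3) / 0.6167 = 5.6/0.6167 = 9.081 cmH2O·s/L.
C = Vt/(Pplat − PEEP) = 536.53 / (13.3 − 6) = 536.53/7.3 = 73.497 mL/cmH2O.
τ = R × C = 9.081 × 0.0735 L/cmH2O = 0.6675 s.
t = −τ·ln(1 − 0.86) = −0.6675·ln(0.14) = 1.312 s.

1.31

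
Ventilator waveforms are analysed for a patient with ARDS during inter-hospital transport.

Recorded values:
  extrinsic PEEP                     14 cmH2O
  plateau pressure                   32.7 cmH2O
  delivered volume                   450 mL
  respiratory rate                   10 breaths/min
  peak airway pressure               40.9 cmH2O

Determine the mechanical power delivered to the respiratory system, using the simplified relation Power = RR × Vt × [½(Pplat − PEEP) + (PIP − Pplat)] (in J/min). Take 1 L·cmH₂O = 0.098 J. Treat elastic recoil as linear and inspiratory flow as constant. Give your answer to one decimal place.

Per-breath work = Vt × [½(Pplat−PEEP) + (PIP−Pplat)] = 0.450 × [0.5×18.7 + 8.2] = 0.450 × 17.55 = 7.898 L·cmH2O.
Power = 10 × 7.898 = 78.98 L·cmH2O/min.
× 0.098 J/(L·cmH2O) → 7.74 J/min.

7.7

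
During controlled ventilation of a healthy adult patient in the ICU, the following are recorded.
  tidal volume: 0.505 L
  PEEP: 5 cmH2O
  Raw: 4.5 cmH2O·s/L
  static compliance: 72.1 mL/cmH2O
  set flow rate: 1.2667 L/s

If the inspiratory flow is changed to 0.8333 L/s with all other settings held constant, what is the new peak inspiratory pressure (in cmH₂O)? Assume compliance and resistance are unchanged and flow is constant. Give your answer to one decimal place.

15.8

PIP = Vt/C + R·V̇ + PEEP (constant-flow equation of motion).
Only the resistive term changes: ΔPIP = R × ΔV̇ = 4.5 × (0.8333 − 1.2667) = 4.5 × -0.4334 = -1.95 cmH2O.
Original PIP = 505/72.1 + 4.5×1.2667 + 5 = 17.704 cmH2O; new PIP = 17.704 + (-1.95) = 15.754 cmH2O.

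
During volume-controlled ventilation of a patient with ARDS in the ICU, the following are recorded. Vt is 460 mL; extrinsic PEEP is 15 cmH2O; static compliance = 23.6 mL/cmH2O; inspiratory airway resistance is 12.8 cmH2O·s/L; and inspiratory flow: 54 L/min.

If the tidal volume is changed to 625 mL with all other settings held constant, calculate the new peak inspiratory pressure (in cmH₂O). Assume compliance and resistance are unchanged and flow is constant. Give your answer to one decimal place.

Flow: 54 L/min ÷ 60 = 0.9 L/s.
PIP = Vt/C + R·V̇ + PEEP (constant-flow equation of motion).
Only the elastic term changes: ΔPIP = ΔVt / C = (625 − 460) / 23.6 = 6.992 cmH2O.
Original PIP = 460/23.6 + 12.8×0.9 + 15 = 46.012 cmH2O; new PIP = 46.012 + (6.992) = 53.004 cmH2O.

53.0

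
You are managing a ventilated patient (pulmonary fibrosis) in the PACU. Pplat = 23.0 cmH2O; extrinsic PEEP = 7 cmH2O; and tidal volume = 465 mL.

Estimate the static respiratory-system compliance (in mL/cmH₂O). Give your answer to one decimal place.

29.1

Cstat = Vt / (Pplat − PEEP) = 465 / (23.0 − 7) = 465 / 16.0 = 29.063 mL/cmH2O.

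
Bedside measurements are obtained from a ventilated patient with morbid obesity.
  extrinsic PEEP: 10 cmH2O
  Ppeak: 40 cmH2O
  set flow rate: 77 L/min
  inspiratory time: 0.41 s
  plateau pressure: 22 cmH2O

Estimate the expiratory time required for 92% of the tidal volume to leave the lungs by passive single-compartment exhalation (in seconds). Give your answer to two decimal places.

1.55

Flow: 77 L/min ÷ 60 = 1.2833 L/s.
Vt = flow × Ti = 1.2833 L/s × 0.41 s × 1000 mL/L = 526.15 mL.
R = (PIP − Pplat)/V̇ = (40 − 22) / 1.2833 = 18.0/1.2833 = 14.026 cmH2O·s/L.
C = Vt/(Pplat − PEEP) = 526.15 / (22 − 10) = 526.15/12.0 = 43.846 mL/cmH2O.
τ = R × C = 14.026 × 0.04385 L/cmH2O = 0.615 s.
t = −τ·ln(1 − 0.92) = −0.615·ln(0.08) = 1.553 s.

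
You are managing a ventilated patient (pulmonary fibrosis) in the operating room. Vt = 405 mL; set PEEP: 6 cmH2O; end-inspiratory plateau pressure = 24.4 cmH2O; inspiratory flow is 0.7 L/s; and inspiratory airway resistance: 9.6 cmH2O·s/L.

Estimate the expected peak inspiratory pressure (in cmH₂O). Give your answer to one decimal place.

31.1

PIP = Pplat + Raw × flow = 24.4 + 9.6 × 0.7 = 24.4 + 6.72 = 31.12 cmH2O.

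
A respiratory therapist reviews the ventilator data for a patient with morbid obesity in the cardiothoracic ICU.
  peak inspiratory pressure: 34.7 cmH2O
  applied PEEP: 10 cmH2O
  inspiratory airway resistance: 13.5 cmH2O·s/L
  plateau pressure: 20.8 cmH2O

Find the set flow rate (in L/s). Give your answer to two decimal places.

flow = (PIP − Pplat) / Raw = 13.9 / 13.5 = 1.03 L/s.

1.03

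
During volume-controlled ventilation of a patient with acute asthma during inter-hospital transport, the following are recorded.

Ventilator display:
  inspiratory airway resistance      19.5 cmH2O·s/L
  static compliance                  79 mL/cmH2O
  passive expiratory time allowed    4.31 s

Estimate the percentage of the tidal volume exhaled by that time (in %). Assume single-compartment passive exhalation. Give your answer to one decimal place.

τ = R × C = 19.5 × 79 mL/cmH2O = 19.5 × 0.079 L/cmH2O = 1.541 s.
Passive exhalation: V(t)/V₀ = e^(−t/τ) = e^(−4.31/1.541) = 0.061.
Fraction exhaled = 1 − 0.061 = 0.939 → 93.9%.

93.9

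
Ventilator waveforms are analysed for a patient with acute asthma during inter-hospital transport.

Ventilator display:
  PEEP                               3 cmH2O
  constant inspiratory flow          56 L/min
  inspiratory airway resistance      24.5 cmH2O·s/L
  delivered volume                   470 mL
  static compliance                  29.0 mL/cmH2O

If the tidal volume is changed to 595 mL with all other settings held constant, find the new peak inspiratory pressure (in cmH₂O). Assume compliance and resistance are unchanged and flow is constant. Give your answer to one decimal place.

Flow: 56 L/min ÷ 60 = 0.9333 L/s.
PIP = Vt/C + R·V̇ + PEEP (constant-flow equation of motion).
Only the elastic term changes: ΔPIP = ΔVt / C = (595 − 470) / 29.0 = 4.31 cmH2O.
Original PIP = 470/29.0 + 24.5×0.9333 + 3 = 42.073 cmH2O; new PIP = 42.073 + (4.31) = 46.383 cmH2O.

46.4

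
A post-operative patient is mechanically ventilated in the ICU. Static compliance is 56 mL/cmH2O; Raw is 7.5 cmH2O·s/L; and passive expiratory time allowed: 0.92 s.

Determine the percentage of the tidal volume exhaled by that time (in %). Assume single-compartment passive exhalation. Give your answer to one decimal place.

τ = R × C = 7.5 × 56 mL/cmH2O = 7.5 × 0.056 L/cmH2O = 0.42 s.
Passive exhalation: V(t)/V₀ = e^(−t/τ) = e^(−0.92/0.42) = 0.1119.
Fraction exhaled = 1 − 0.1119 = 0.8881 → 88.81%.

88.8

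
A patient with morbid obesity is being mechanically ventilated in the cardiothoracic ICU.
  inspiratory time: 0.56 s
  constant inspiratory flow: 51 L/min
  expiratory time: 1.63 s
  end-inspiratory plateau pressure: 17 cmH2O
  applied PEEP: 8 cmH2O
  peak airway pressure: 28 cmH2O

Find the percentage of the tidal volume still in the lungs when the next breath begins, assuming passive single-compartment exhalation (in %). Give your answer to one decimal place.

Flow: 51 L/min ÷ 60 = 0.85 L/s.
Vt = flow × Ti = 0.85 L/s × 0.56 s × 1000 mL/L = 476.0 mL.
R = (PIP − Pplat)/V̇ = (28 − 17) / 0.85 = 11.0/0.85 = 12.941 cmH2O·s/L.
C = Vt/(Pplat − PEEP) = 476.0 / (17 − 8) = 476.0/9.0 = 52.889 mL/cmH2O.
τ = R × C = 12.941 × 0.05289 L/cmH2O = 0.6844 s.
Fraction remaining at end-expiration = e^(−Te/τ) = e^(−1.63/0.6844) = 0.0924 → 9.24%.

9.2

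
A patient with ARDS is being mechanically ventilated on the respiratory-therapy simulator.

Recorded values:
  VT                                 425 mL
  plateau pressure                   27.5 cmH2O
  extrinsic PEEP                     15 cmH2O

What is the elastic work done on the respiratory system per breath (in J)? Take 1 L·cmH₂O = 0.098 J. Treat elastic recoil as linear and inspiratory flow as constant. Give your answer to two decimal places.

0.26

Elastic work ≈ ½ × (Pplat − PEEP) × Vt = 0.5 × (27.5 − 15) × 0.425 L = 0.5 × 12.5 × 0.425 = 2.656 L·cmH2O.
× 0.098 J/(L·cmH2O) → 0.2603 J.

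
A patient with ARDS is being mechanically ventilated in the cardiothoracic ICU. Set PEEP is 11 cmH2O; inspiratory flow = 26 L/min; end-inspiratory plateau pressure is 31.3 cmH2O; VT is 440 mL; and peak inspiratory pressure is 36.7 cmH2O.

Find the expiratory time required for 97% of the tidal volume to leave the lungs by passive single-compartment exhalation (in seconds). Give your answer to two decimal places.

0.95

Flow: 26 L/min ÷ 60 = 0.4333 L/s.
R = (PIP − Pplat)/V̇ = (36.7 − 31.3) / 0.4333 = 5.4/0.4333 = 12.462 cmH2O·s/L.
C = Vt/(Pplat − PEEP) = 440.0 / (31.3 − 11) = 440.0/20.3 = 21.675 mL/cmH2O.
τ = R × C = 12.462 × 0.02168 L/cmH2O = 0.2702 s.
t = −τ·ln(1 − 0.97) = −0.2702·ln(0.03) = 0.9475 s.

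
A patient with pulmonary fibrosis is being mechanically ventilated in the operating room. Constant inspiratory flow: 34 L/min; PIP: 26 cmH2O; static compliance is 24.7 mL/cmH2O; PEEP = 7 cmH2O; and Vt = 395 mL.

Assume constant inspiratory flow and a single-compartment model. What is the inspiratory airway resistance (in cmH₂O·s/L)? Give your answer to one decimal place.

5.3

Flow: 34 L/min ÷ 60 = 0.5667 L/s.
Equation of motion (constant flow): PIP = Vt/C + R·V̇ + PEEP.
R·V̇ = PIP − Vt/C − PEEP = 26 − 395/24.7 − 7 = 26 − 15.992 − 7 = 3.008 cmH2O.
R = 3.008 / 0.5667 = 5.308 cmH2O·s/L.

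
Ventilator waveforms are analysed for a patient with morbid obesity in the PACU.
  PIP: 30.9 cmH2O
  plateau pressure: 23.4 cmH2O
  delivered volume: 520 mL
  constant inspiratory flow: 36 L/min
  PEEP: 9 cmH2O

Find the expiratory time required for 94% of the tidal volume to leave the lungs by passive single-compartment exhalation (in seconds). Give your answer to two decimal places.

1.27

Flow: 36 L/min ÷ 60 = 0.6 L/s.
R = (PIP − Pplat)/V̇ = (30.9 − 23.4) / 0.6 = 7.5/0.6 = 12.5 cmH2O·s/L.
C = Vt/(Pplat − PEEP) = 520.0 / (23.4 − 9) = 520.0/14.4 = 36.111 mL/cmH2O.
τ = R × C = 12.5 × 0.03611 L/cmH2O = 0.4514 s.
t = −τ·ln(1 − 0.94) = −0.4514·ln(0.06) = 1.27 s.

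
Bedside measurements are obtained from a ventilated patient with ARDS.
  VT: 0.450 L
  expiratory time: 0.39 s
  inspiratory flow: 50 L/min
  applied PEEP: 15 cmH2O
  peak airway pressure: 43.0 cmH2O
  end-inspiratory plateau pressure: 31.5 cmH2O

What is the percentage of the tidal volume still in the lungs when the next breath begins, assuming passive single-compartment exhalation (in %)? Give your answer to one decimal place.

35.5

Flow: 50 L/min ÷ 60 = 0.8333 L/s.
R = (PIP − Pplat)/V̇ = (43.0 − 31.5) / 0.8333 = 11.5/0.8333 = 13.801 cmH2O·s/L.
C = Vt/(Pplat − PEEP) = 450.0 / (31.5 − 15) = 450.0/16.5 = 27.273 mL/cmH2O.
τ = R × C = 13.801 × 0.02727 L/cmH2O = 0.3764 s.
Fraction remaining at end-expiration = e^(−Te/τ) = e^(−0.39/0.3764) = 0.3548 → 35.48%.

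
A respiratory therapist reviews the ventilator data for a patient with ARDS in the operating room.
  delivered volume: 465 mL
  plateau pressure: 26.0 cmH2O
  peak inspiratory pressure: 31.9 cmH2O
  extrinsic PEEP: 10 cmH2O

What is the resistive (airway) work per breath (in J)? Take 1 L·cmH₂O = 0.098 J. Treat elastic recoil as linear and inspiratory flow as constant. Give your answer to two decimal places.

0.27

With constant inspiratory flow the resistive pressure is constant at PIP − Pplat = 31.9 − 26.0 = 5.9 cmH2O, so resistive work = 5.9 × 0.465 = 2.744 L·cmH2O.
× 0.098 J/(L·cmH2O) → 0.2689 J.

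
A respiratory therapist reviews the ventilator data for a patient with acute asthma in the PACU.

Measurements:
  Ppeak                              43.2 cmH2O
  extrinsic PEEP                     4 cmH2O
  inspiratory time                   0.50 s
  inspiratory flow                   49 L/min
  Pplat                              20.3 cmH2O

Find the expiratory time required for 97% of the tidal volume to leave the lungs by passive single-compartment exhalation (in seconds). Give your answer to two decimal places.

2.46

Flow: 49 L/min ÷ 60 = 0.8167 L/s.
Vt = flow × Ti = 0.8167 L/s × 0.50 s × 1000 mL/L = 408.35 mL.
R = (PIP − Pplat)/V̇ = (43.2 − 20.3) / 0.8167 = 22.9/0.8167 = 28.04 cmH2O·s/L.
C = Vt/(Pplat − PEEP) = 408.35 / (20.3 − 4) = 408.35/16.3 = 25.052 mL/cmH2O.
τ = R × C = 28.04 × 0.02505 L/cmH2O = 0.7024 s.
t = −τ·ln(1 − 0.97) = −0.7024·ln(0.03) = 2.463 s.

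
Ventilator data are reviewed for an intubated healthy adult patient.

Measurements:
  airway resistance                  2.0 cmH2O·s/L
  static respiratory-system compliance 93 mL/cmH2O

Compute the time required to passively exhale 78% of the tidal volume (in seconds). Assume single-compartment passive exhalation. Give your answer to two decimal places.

τ = R × C = 2.0 × 93 mL/cmH2O = 2.0 × 0.093 L/cmH2O = 0.186 s.
Exhaled fraction f = 1 − e^(−t/τ) → t = −τ·ln(1 − f) = −0.186·ln(0.22) = 0.2816 s.

0.28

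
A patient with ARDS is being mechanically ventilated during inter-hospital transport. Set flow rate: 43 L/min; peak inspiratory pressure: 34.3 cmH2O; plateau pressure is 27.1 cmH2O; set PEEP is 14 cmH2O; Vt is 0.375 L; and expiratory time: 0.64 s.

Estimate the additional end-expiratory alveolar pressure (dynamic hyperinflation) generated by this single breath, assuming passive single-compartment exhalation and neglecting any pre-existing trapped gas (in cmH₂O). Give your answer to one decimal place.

Flow: 43 L/min ÷ 60 = 0.7167 L/s.
R = (PIP − Pplat)/V̇ = (34.3 − 27.1) / 0.7167 = 7.2/0.7167 = 10.046 cmH2O·s/L.
C = Vt/(Pplat − PEEP) = 375.0 / (27.1 − 14) = 375.0/13.1 = 28.626 mL/cmH2O.
τ = R × C = 10.046 × 0.02863 L/cmH2O = 0.2876 s.
Fraction remaining = e^(−Te/τ) = e^(−0.64/0.2876) = 0.108; trapped volume = 375.0 × 0.108 = 40.5 mL.
Additional alveolar pressure from trapping ≈ V_trapped / C = 40.5 / 28.626 = 1.415 cmH2O.

1.4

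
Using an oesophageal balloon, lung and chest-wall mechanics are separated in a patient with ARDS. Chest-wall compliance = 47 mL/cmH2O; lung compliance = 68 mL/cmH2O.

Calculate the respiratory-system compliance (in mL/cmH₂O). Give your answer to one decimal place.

27.8

Lung and chest wall are elastances in series: 1/Crs = 1/CL + 1/Ccw.
1/Crs = 1/68 + 1/47 = 0.03598.
Crs = 27.793 mL/cmH2O.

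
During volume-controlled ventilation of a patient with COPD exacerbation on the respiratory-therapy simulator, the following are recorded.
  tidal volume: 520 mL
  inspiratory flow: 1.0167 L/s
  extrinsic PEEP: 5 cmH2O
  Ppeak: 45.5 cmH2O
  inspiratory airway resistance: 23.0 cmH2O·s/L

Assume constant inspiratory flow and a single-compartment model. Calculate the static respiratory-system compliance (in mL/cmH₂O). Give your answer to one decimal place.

Equation of motion (constant flow): PIP = Vt/C + R·V̇ + PEEP.
Vt/C = PIP − R·V̇ − PEEP = 45.5 − 23.0×1.0167 − 5 = 45.5 − 23.384 − 5 = 17.116 cmH2O.
C = Vt / 17.116 = 520 / 17.116 = 30.381 mL/cmH2O.

30.4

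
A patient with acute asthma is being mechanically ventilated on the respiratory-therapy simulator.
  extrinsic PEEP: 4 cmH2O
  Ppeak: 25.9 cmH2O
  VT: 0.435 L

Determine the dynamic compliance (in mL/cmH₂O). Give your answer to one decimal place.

Dynamic compliance = Vt / (PIP − PEEP) = 435 / (25.9 − 4) = 435 / 21.9 = 19.863 mL/cmH2O.

19.9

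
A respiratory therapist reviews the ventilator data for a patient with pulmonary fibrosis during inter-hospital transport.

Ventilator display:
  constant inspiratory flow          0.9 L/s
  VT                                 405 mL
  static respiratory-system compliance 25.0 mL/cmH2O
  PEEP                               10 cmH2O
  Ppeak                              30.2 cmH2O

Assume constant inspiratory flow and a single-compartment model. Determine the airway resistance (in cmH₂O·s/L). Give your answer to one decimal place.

Equation of motion (constant flow): PIP = Vt/C + R·V̇ + PEEP.
R·V̇ = PIP − Vt/C − PEEP = 30.2 − 405/25.0 − 10 = 30.2 − 16.2 − 10 = 4.0 cmH2O.
R = 4.0 / 0.9 = 4.444 cmH2O·s/L.

4.4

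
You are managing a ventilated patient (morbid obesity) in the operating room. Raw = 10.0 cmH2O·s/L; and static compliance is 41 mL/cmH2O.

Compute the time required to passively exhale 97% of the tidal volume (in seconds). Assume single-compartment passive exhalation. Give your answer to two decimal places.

τ = R × C = 10.0 × 41 mL/cmH2O = 10.0 × 0.041 L/cmH2O = 0.41 s.
Exhaled fraction f = 1 − e^(−t/τ) → t = −τ·ln(1 − f) = −0.41·ln(0.03) = 1.438 s.

1.44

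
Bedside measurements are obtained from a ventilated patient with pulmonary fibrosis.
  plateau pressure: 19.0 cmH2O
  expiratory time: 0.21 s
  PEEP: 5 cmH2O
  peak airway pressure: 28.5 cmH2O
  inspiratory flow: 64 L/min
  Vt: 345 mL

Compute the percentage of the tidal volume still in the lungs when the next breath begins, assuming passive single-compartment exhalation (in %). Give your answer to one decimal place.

Flow: 64 L/min ÷ 60 = 1.0667 L/s.
R = (PIP − Pplat)/V̇ = (28.5 − 19.0) / 1.0667 = 9.5/1.0667 = 8.906 cmH2O·s/L.
C = Vt/(Pplat − PEEP) = 345.0 / (19.0 − 5) = 345.0/14.0 = 24.643 mL/cmH2O.
τ = R × C = 8.906 × 0.02464 L/cmH2O = 0.2194 s.
Fraction remaining at end-expiration = e^(−Te/τ) = e^(−0.21/0.2194) = 0.384 → 38.4%.

38.4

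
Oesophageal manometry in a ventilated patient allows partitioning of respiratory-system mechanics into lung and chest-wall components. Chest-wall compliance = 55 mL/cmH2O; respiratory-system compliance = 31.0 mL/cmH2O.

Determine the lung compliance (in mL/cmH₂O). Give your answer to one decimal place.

71.0

1/CL = 1/Crs − 1/Ccw.
1/CL = 1/31.0 − 1/55 = 0.01408.
CL = 71.023 mL/cmH2O.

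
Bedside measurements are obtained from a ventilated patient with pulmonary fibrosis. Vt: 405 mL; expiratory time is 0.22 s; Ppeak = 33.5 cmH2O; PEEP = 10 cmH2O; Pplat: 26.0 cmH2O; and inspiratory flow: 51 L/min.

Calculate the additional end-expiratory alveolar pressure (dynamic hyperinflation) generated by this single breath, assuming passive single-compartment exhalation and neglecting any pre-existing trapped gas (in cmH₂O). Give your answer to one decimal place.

6.0

Flow: 51 L/min ÷ 60 = 0.85 L/s.
R = (PIP − Pplat)/V̇ = (33.5 − 26.0) / 0.85 = 7.5/0.85 = 8.824 cmH2O·s/L.
C = Vt/(Pplat − PEEP) = 405.0 / (26.0 − 10) = 405.0/16.0 = 25.313 mL/cmH2O.
τ = R × C = 8.824 × 0.02531 L/cmH2O = 0.2233 s.
Fraction remaining = e^(−Te/τ) = e^(−0.22/0.2233) = 0.3734; trapped volume = 405.0 × 0.3734 = 151.23 mL.
Additional alveolar pressure from trapping ≈ V_trapped / C = 151.23 / 25.313 = 5.974 cmH2O.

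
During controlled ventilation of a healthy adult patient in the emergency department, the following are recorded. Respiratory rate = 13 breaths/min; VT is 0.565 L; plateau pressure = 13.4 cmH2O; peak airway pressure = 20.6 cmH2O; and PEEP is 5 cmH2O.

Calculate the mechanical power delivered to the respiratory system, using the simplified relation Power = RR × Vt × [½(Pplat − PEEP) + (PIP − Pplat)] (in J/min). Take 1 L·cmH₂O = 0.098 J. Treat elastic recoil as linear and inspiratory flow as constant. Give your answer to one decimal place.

Per-breath work = Vt × [½(Pplat−PEEP) + (PIP−Pplat)] = 0.565 × [0.5×8.4 + 7.2] = 0.565 × 11.4 = 6.441 L·cmH2O.
Power = 13 × 6.441 = 83.733 L·cmH2O/min.
× 0.098 J/(L·cmH2O) → 8.206 J/min.

8.2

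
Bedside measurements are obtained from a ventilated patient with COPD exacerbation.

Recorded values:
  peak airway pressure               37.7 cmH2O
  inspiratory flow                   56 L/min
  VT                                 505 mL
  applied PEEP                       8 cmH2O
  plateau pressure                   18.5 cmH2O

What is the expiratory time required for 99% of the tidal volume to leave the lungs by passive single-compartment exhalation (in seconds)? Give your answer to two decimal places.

Flow: 56 L/min ÷ 60 = 0.9333 L/s.
R = (PIP − Pplat)/V̇ = (37.7 − 18.5) / 0.9333 = 19.2/0.9333 = 20.572 cmH2O·s/L.
C = Vt/(Pplat − PEEP) = 505.0 / (18.5 − 8) = 505.0/10.5 = 48.095 mL/cmH2O.
τ = R × C = 20.572 × 0.0481 L/cmH2O = 0.9895 s.
t = −τ·ln(1 − 0.99) = −0.9895·ln(0.01) = 4.557 s.

4.56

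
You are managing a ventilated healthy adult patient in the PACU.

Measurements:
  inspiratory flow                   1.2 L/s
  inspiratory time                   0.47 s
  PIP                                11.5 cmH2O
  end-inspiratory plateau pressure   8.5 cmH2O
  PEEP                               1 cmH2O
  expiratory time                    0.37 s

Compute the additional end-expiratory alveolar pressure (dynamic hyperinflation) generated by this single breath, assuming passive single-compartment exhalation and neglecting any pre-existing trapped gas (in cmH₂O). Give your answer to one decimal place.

1.0

Vt = flow × Ti = 1.2 L/s × 0.47 s × 1000 mL/L = 564.0 mL.
R = (PIP − Pplat)/V̇ = (11.5 − 8.5) / 1.2 = 3.0/1.2 = 2.5 cmH2O·s/L.
C = Vt/(Pplat − PEEP) = 564.0 / (8.5 − 1) = 564.0/7.5 = 75.2 mL/cmH2O.
τ = R × C = 2.5 × 0.0752 L/cmH2O = 0.188 s.
Fraction remaining = e^(−Te/τ) = e^(−0.37/0.188) = 0.1397; trapped volume = 564.0 × 0.1397 = 78.791 mL.
Additional alveolar pressure from trapping ≈ V_trapped / C = 78.791 / 75.2 = 1.048 cmH2O.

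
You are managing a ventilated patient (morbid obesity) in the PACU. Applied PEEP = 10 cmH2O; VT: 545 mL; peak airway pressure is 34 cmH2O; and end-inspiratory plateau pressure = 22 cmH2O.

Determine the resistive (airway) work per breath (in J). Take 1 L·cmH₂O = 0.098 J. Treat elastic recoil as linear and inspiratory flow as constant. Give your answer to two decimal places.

0.64

With constant inspiratory flow the resistive pressure is constant at PIP − Pplat = 34 − 22 = 12.0 cmH2O, so resistive work = 12.0 × 0.545 = 6.54 L·cmH2O.
× 0.098 J/(L·cmH2O) → 0.6409 J.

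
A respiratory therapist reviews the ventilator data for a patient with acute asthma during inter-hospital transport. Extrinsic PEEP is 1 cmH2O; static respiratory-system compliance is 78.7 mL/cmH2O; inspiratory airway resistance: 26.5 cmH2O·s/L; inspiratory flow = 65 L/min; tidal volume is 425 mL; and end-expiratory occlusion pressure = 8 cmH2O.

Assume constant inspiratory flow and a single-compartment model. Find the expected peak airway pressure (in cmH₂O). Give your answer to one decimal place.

42.1

Flow: 65 L/min ÷ 60 = 1.0833 L/s.
Total PEEP = 8 cmH2O (set 1 + intrinsic 7); this is the baseline alveolar pressure.
Equation of motion (constant flow): PIP = Vt/C + R·V̇ + PEEP.
PIP = 425/78.7 + 26.5×1.0833 + 8 = 5.4 + 28.707 + 8 = 42.107 cmH2O.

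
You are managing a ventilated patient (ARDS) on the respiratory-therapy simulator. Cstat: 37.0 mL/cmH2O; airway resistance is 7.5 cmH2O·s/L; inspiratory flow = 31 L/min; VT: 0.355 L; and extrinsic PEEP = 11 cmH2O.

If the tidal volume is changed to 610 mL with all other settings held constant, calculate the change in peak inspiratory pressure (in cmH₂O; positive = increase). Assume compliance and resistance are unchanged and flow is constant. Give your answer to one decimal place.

PIP = Vt/C + R·V̇ + PEEP (constant-flow equation of motion).
Only the elastic term changes: ΔPIP = ΔVt / C = (610 − 355) / 37.0 = 6.892 cmH2O.

6.9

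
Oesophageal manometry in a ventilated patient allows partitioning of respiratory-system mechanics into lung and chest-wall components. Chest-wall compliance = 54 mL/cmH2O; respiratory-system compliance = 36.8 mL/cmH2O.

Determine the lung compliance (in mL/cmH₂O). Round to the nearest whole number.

1/CL = 1/Crs − 1/Ccw.
1/CL = 1/36.8 − 1/54 = 0.008655.
CL = 115.54 mL/cmH2O.

116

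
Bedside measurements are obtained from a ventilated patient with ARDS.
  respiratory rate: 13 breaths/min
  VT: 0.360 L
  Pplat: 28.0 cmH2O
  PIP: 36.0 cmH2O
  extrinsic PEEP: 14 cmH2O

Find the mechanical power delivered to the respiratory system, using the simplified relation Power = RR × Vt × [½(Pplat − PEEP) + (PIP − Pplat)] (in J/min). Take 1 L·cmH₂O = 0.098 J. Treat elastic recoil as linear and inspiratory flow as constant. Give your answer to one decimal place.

Per-breath work = Vt × [½(Pplat−PEEP) + (PIP−Pplat)] = 0.360 × [0.5×14.0 + 8.0] = 0.360 × 15.0 = 5.4 L·cmH2O.
Power = 13 × 5.4 = 70.2 L·cmH2O/min.
× 0.098 J/(L·cmH2O) → 6.88 J/min.

6.9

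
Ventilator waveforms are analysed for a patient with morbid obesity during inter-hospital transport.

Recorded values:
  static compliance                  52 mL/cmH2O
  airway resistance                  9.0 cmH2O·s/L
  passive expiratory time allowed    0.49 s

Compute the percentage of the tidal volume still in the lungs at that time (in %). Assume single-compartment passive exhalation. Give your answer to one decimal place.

τ = R × C = 9.0 × 52 mL/cmH2O = 9.0 × 0.052 L/cmH2O = 0.468 s.
Passive exhalation: V(t)/V₀ = e^(−t/τ) = e^(−0.49/0.468) = 0.351.
Fraction remaining = 0.351 → 35.1%.

35.1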